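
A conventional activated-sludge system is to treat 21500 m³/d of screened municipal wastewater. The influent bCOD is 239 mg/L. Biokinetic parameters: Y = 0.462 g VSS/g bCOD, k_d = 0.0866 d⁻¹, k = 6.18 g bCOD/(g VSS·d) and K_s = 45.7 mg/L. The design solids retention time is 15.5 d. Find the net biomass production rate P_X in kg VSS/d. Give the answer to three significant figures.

P_X ≈ 1000 kg VSS/d

For a completely mixed reactor with recycle the Lawrence–McCarty relation gives S = K_s·(1 + k_d·θ_c) / [θ_c·(Y·k − k_d) − 1] = 45.7 × (1 + 0.0866 × 15.5) / [15.5 × (0.462 × 6.18 − 0.0866) − 1] = 107.0 / 41.91 = 2.554 mg/L.
Observed yield with endogenous decay: Y_obs = Y / (1 + k_d·θ_c) = 0.462 / (1 + 0.0866 × 15.5) = 0.462 / 2.342 = 0.1972 g VSS/g bCOD.
ΔS = 239 − 2.55 = 236.4 mg/L, so the substrate removal rate is 21500 × 236.4/1000 = 5084 kg bCOD/d.
So the net sludge growth is P_X = 0.1972 × 5084 = 1003 kg VSS/d.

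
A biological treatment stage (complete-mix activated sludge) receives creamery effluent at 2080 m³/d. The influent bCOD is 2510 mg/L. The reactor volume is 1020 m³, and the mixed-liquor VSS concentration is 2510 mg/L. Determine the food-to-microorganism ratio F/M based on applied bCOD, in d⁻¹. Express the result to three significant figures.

F/M ≈ 2.04 d⁻¹

F/M = applied load / biomass = Q·S₀/(V·X) = 2080 × 2510 / (1020 × 2510) = 2.039 d⁻¹.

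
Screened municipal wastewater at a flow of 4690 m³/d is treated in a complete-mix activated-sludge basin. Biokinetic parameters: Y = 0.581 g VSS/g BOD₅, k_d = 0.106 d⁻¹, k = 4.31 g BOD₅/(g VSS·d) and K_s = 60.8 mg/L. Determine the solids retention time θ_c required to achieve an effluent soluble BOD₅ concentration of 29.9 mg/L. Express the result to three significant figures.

At the target effluent, Y k S/(K_s+S) = 0.581×4.31×29.9/90.70 = 0.8255 d⁻¹.
Then 1/θ_c = μ − k_d = 0.8255 − 0.106 = 0.7195 d⁻¹, giving θ_c = 1.390 d.

θ_c ≈ 1.39 d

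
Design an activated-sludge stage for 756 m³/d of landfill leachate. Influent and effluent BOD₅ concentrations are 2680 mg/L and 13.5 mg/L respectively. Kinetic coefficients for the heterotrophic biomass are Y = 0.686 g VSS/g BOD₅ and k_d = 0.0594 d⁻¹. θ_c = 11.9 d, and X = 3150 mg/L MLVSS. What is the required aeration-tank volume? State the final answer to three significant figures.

Steady-state biomass mass balance: V·X·(1 + k_d·θ_c) = Y·Q·(S₀ − S)·θ_c, so V = 0.686 × 756 × (2680 − 13.5) × 11.9 / [3150 × (1 + 0.0594 × 11.9)] = 1.65×10^7 / 5377 = 3061 m³.

V ≈ 3060 m³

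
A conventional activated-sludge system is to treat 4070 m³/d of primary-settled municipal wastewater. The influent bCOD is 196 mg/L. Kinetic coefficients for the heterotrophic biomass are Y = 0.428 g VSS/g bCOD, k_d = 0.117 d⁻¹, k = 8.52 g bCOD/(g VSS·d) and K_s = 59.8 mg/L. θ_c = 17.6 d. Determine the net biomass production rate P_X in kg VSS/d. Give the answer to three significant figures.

From the Monod/SRT balance for a CMAS, S = K_s·(1+k_d θ_c)/[θ_c·(Y k − k_d) − 1] = 59.8 × (1 + 0.117 × 17.6) / [17.6 × (0.428 × 8.52 − 0.117) − 1] = 182.9 / 61.12 = 2.993 mg/L.
Correct the yield for decay: Y_obs = Y/(1 + k_d θ_c) = 0.428 / (1 + 0.117 × 17.6) = 0.428 / 3.059 = 0.1399.
Q·(S₀ − S) = 4070 × (196 − 2.99) × 10⁻³ = 785.6 kg/d removed.
So the net sludge growth is P_X = 0.1399 × 785.6 = 109.9 kg VSS/d.

P_X ≈ 110 kg VSS/d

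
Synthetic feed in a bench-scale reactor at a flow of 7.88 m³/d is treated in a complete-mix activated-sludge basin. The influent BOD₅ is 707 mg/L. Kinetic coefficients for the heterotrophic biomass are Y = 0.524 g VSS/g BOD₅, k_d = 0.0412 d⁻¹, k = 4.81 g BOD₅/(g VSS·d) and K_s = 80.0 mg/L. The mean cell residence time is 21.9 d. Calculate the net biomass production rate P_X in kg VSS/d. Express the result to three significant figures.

P_X ≈ 1.53 kg VSS/d

From the Monod/SRT balance for a CMAS, S = K_s·(1+k_d θ_c)/[θ_c·(Y k − k_d) − 1] = 80.0 × (1 + 0.0412 × 21.9) / [21.9 × (0.524 × 4.81 − 0.0412) − 1] = 152.2 / 53.30 = 2.855 mg/L.
Y_obs = Y / (1 + k_d θ_c) = 0.524 / (1 + 0.0412 × 21.9) = 0.524 / 1.902 = 0.2755.
Q·(S₀ − S) = 7.88 × (707 − 2.86) × 10⁻³ = 5.549 kg/d removed.
So the net sludge growth is P_X = 0.2755 × 5.549 = 1.528 kg VSS/d.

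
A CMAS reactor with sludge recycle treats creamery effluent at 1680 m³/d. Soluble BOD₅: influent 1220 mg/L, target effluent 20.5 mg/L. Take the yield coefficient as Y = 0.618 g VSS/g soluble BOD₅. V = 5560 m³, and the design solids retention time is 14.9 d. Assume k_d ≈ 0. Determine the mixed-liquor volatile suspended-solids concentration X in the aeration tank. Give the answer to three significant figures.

X = Y·Q·ΔS·θ_c / V = 0.618 × 1680 × (1220 − 20.5) × 14.9 / 5560 = 3337 mg/L.

X ≈ 3340 mg/L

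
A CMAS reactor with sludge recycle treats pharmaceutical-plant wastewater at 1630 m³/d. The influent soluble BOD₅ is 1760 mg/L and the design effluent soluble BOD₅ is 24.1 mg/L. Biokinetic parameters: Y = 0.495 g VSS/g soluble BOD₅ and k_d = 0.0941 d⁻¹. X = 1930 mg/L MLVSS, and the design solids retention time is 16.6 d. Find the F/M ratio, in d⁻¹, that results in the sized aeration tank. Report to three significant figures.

F/M ≈ 0.316 d⁻¹

Steady-state biomass mass balance: V·X·(1 + k_d·θ_c) = Y·Q·(S₀ − S)·θ_c, so V = 0.495 × 1630 × (1760 − 24.1) × 16.6 / [1930 × (1 + 0.0941 × 16.6)] = 2.33×10^7 / 4945 = 4702 m³.
F/M = Q·S₀ / (V·X) = 1630 × 1760 / (4702 × 1930) = 0.3161 g soluble BOD₅·(g VSS·d)⁻¹.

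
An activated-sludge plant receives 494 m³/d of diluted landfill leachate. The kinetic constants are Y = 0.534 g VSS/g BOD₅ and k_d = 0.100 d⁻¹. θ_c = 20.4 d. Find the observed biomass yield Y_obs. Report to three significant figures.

The observed yield is Y_obs = Y/(1 + k_d·θ_c) = 0.534 / (1 + 0.100 × 20.4) = 0.534 / 3.040 = 0.1757 g VSS per g BOD₅ removed.

Y_obs ≈ 0.176 g VSS/g BOD₅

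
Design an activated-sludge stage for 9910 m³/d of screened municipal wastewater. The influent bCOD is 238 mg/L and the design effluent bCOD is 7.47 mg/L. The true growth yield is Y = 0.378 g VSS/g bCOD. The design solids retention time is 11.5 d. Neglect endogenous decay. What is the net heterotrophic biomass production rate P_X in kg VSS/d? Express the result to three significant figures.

With endogenous decay neglected, the observed yield equals the true yield: Y_obs = Y = 0.378 g VSS/g bCOD.
ΔS = 238 − 7.47 = 230.5 mg/L, so the substrate removal rate is 9910 × 230.5/1000 = 2285 kg bCOD/d.
So the net sludge growth is P_X = 0.3780 × 2285 = 863.6 kg VSS/d.

P_X ≈ 864 kg VSS/d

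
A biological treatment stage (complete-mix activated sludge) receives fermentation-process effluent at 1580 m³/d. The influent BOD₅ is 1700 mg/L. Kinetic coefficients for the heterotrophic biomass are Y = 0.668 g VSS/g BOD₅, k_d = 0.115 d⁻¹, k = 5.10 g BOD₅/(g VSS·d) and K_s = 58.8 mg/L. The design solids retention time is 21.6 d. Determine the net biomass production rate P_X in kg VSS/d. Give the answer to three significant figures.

P_X ≈ 514 kg VSS/d

Effluent substrate depends only on kinetics and SRT: S = K_s(1 + k_d θ_c) / [θ_c(Yk − k_d) − 1] = 58.8 × (1 + 0.115 × 21.6) / [21.6 × (0.668 × 5.10 − 0.115) − 1] = 204.9 / 70.10 = 2.922 mg/L.
Observed yield with endogenous decay: Y_obs = Y / (1 + k_d·θ_c) = 0.668 / (1 + 0.115 × 21.6) = 0.668 / 3.484 = 0.1917 g VSS/g BOD₅.
ΔS = 1700 − 2.92 = 1697 mg/L, so the substrate removal rate is 1580 × 1697/1000 = 2681 kg BOD₅/d.
P_X = Y_obs · Q(S₀ − S) = 0.1917 × 2681 = 514.1 kg VSS/d.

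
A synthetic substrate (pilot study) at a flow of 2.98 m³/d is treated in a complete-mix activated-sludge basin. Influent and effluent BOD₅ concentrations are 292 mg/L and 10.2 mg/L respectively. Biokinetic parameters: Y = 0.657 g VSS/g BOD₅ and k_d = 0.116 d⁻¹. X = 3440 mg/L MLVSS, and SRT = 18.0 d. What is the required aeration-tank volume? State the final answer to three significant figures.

V ≈ 0.935 m³

From the SRT design equation V = Y Q (S₀−S) θ_c / [X (1 + k_d θ_c)] = 0.657 × 2.98 × (292 − 10.2) × 18.0 / [3440 × (1 + 0.116 × 18.0)] = 9.93×10^3 / 10623 = 0.9349 m³.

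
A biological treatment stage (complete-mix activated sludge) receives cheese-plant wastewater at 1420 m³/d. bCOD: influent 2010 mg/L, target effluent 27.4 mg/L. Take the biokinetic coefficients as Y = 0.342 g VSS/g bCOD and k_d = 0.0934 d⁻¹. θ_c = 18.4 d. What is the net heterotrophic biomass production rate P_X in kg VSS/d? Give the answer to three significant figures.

Observed yield with endogenous decay: Y_obs = Y / (1 + k_d·θ_c) = 0.342 / (1 + 0.0934 × 18.4) = 0.342 / 2.719 = 0.1258 g VSS/g bCOD.
Q·(S₀ − S) = 1420 × (2010 − 27.4) × 10⁻³ = 2815 kg/d removed.
So the net sludge growth is P_X = 0.1258 × 2815 = 354.2 kg VSS/d.

P_X ≈ 354 kg VSS/d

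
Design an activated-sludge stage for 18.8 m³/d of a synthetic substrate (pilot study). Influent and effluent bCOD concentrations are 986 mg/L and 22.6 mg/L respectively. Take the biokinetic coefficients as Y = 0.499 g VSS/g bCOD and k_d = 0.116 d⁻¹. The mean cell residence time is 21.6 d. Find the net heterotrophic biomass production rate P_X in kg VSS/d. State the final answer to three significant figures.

P_X ≈ 2.58 kg VSS/d

Observed yield with endogenous decay: Y_obs = Y / (1 + k_d·θ_c) = 0.499 / (1 + 0.116 × 21.6) = 0.499 / 3.506 = 0.1423 g VSS/g bCOD.
Substrate removed = Q·(S₀ − S) = 18.8 m³/d × (986 − 22.6) g/m³ = 1.81×10^4 g/d = 18.11 kg/d.
P_X = Y_obs · Q(S₀ − S) = 0.1423 × 18.11 = 2.578 kg VSS/d.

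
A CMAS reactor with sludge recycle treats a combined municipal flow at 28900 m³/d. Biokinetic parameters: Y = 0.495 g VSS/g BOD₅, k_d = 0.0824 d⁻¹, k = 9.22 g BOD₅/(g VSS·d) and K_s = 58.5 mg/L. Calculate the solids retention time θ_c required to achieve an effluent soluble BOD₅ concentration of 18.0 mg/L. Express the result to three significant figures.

θ_c ≈ 1.01 d

At the target effluent, Y k S/(K_s+S) = 0.495×9.22×18.0/76.50 = 1.074 d⁻¹.
1/θ_c = 1.074 − 0.0824 = 0.9915 d⁻¹, so θ_c = 1.009 d.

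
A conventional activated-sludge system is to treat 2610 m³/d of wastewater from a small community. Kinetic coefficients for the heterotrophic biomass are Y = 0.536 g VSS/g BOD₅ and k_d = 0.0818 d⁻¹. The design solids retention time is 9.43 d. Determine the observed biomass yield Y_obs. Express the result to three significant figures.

Y_obs ≈ 0.303 g VSS/g BOD₅

The observed yield is Y_obs = Y/(1 + k_d·θ_c) = 0.536 / (1 + 0.0818 × 9.43) = 0.536 / 1.771 = 0.3026 g VSS per g BOD₅ removed.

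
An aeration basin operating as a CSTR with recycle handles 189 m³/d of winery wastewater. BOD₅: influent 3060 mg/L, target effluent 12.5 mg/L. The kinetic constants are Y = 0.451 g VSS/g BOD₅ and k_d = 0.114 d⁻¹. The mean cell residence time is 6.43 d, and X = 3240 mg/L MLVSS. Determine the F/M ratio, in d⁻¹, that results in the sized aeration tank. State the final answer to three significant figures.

Rearranging the biomass balance for a CMAS with decay, V = Y·Q·ΔS·θ_c / [X·(1+k_d θ_c)] = 0.451 × 189 × (3060 − 12.5) × 6.43 / [3240 × (1 + 0.114 × 6.43)] = 1.67×10^6 / 5615 = 297.5 m³.
Food-to-microorganism ratio F/M = Q S₀ / (V X) = 189 × 3060 / (297.5 × 3240) = 0.6001 d⁻¹.

F/M ≈ 0.600 d⁻¹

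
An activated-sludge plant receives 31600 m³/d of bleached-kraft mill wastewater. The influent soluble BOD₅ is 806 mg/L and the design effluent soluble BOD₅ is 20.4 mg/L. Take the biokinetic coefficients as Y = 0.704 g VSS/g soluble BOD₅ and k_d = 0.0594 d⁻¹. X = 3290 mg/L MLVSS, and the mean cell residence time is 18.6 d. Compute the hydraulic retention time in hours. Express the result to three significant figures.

τ ≈ 35.7 h

Rearranging the biomass balance for a CMAS with decay, V = Y·Q·ΔS·θ_c / [X·(1+k_d θ_c)] = 0.704 × 31600 × (806 − 20.4) × 18.6 / [3290 × (1 + 0.0594 × 18.6)] = 3.25×10^8 / 6925 = 46942 m³.
HRT = V/Q = 46942 m³ / 31600 m³·d⁻¹ = 1.485 d × 24 = 35.65 h.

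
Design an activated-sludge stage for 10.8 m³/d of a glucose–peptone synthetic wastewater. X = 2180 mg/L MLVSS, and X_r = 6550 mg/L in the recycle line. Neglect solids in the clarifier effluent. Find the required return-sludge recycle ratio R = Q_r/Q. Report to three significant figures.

R ≈ 0.499

Mass balance around the secondary clarifier (neglecting effluent solids): R = X / (X_r − X) = 2180 / (6550 − 2180) = 0.4989.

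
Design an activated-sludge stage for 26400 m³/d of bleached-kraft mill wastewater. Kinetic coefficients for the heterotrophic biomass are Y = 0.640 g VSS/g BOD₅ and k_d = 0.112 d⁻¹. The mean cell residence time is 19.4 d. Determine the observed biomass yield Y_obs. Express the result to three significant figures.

The observed yield is Y_obs = Y/(1 + k_d·θ_c) = 0.640 / (1 + 0.112 × 19.4) = 0.640 / 3.173 = 0.2017 g VSS per g BOD₅ removed.

Y_obs ≈ 0.202 g VSS/g BOD₅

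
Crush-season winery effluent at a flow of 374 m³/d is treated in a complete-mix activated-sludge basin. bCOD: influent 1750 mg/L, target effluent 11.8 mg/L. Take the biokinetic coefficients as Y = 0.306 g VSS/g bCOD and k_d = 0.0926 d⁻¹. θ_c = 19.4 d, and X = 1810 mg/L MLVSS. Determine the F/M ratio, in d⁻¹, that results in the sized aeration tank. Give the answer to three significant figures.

F/M ≈ 0.474 d⁻¹

From the SRT design equation V = Y Q (S₀−S) θ_c / [X (1 + k_d θ_c)] = 0.306 × 374 × (1750 − 11.8) × 19.4 / [1810 × (1 + 0.0926 × 19.4)] = 3.86×10^6 / 5062 = 762.4 m³.
Food-to-microorganism ratio F/M = Q S₀ / (V X) = 374 × 1750 / (762.4 × 1810) = 0.4743 d⁻¹.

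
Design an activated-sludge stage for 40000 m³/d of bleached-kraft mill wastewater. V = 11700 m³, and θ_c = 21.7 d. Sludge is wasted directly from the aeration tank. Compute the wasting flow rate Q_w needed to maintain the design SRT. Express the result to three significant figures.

Q_w ≈ 539 m³/d

Wasting from the aeration tank: Q_w = V / θ_c = 11700 / 21.7 = 539.2 m³/d.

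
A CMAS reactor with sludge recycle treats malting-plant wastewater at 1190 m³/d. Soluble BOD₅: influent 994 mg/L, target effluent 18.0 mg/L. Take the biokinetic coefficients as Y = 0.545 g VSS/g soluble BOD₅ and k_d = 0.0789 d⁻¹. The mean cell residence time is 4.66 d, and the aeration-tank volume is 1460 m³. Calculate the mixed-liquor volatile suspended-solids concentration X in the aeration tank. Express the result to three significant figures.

From V·X·(1 + k_d·θ_c) = Y·Q·(S₀ − S)·θ_c: X = 0.545 × 1190 × (994 − 18.0) × 4.66 / [1460 × (1 + 0.0789 × 4.66)] = 1477 mg/L.

X ≈ 1480 mg/L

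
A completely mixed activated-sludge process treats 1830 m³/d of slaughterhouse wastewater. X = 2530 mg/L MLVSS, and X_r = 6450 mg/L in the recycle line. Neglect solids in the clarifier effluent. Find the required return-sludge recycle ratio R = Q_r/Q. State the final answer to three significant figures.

Mass balance around the secondary clarifier (neglecting effluent solids): R = X / (X_r − X) = 2530 / (6450 − 2530) = 0.6454.

R ≈ 0.645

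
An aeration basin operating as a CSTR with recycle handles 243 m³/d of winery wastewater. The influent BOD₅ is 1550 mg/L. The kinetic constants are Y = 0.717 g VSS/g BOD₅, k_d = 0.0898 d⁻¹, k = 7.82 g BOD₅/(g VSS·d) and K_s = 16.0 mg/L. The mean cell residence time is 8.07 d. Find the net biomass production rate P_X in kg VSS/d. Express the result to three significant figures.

P_X ≈ 157 kg VSS/d

Effluent substrate depends only on kinetics and SRT: S = K_s(1 + k_d θ_c) / [θ_c(Yk − k_d) − 1] = 16.0 × (1 + 0.0898 × 8.07) / [8.07 × (0.717 × 7.82 − 0.0898) − 1] = 27.59 / 43.52 = 0.6340 mg/L.
Correct the yield for decay: Y_obs = Y/(1 + k_d θ_c) = 0.717 / (1 + 0.0898 × 8.07) = 0.717 / 1.725 = 0.4157.
Substrate removed = Q·(S₀ − S) = 243 m³/d × (1550 − 0.634) g/m³ = 3.76×10^5 g/d = 376.5 kg/d.
Net biomass production P_X = Y_obs × Q·(S₀ − S) = 0.4157 × 376.5 = 156.5 kg VSS/d.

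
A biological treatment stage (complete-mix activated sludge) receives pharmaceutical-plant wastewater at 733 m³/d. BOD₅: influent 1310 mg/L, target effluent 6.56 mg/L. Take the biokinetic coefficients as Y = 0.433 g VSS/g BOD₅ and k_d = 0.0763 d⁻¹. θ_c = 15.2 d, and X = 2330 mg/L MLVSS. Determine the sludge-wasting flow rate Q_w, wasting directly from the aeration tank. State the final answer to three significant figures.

From the SRT design equation V = Y Q (S₀−S) θ_c / [X (1 + k_d θ_c)] = 0.433 × 733 × (1310 − 6.56) × 15.2 / [2330 × (1 + 0.0763 × 15.2)] = 6.29×10^6 / 5032 = 1250 m³.
For wasting at MLVSS concentration, Q_w = V/θ_c = 1250/15.2 = 82.21 m³/d.

Q_w ≈ 82.2 m³/d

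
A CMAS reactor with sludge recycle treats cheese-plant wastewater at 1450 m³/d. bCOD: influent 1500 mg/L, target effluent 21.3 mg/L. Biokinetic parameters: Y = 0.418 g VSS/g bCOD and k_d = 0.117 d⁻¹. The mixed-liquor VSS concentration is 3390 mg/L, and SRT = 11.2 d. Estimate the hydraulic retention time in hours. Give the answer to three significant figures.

Steady-state biomass mass balance: V·X·(1 + k_d·θ_c) = Y·Q·(S₀ − S)·θ_c, so V = 0.418 × 1450 × (1500 − 21.3) × 11.2 / [3390 × (1 + 0.117 × 11.2)] = 1×10^7 / 7832 = 1282 m³.
Hydraulic retention time τ = V/Q = 1282 / 1450 = 0.8839 d = 21.21 h.

τ ≈ 21.2 h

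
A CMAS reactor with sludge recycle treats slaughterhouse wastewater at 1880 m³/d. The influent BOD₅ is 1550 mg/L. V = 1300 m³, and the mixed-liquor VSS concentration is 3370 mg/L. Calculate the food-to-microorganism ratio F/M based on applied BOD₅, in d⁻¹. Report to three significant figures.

F/M = Q·S₀ / (V·X) = 1880 × 1550 / (1300 × 3370) = 0.6651 g BOD₅·(g VSS·d)⁻¹.

F/M ≈ 0.665 d⁻¹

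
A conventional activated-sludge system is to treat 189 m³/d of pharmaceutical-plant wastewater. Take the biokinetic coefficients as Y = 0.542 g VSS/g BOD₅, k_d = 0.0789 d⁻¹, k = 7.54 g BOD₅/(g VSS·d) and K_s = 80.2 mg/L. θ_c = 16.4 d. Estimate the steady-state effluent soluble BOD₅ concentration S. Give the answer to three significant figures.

S ≈ 2.84 mg/L

From the Monod/SRT balance for a CMAS, S = K_s·(1+k_d θ_c)/[θ_c·(Y k − k_d) − 1] = 80.2 × (1 + 0.0789 × 16.4) / [16.4 × (0.542 × 7.54 − 0.0789) − 1] = 184.0 / 64.73 = 2.842 mg/L.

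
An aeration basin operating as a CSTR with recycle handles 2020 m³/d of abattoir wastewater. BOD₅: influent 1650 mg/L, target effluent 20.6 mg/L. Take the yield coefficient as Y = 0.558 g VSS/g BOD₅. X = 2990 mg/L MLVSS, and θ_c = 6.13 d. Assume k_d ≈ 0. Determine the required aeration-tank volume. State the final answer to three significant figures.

V·X = Y·Q·ΔS·θ_c gives V = 0.558 × 2020 × (1650 − 20.6) × 6.13 / 2990 = 3765 m³.

V ≈ 3770 m³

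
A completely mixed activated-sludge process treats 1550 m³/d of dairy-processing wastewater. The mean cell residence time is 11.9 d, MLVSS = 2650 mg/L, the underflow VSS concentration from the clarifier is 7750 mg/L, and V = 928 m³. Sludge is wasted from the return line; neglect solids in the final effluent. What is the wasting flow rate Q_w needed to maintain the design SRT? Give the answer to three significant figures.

Wasting from the return line (neglecting effluent solids): Q_w = V·X / (θ_c·X_r) = 928.0 × 2650 / (11.9 × 7750) = 26.67 m³/d.

Q_w ≈ 26.7 m³/d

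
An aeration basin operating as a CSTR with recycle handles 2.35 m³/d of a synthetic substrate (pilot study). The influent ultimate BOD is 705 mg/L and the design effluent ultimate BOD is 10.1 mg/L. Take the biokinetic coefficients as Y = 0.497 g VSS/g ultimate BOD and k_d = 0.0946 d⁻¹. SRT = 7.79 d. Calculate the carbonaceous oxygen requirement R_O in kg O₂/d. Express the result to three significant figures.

The observed yield is Y_obs = Y/(1 + k_d·θ_c) = 0.497 / (1 + 0.0946 × 7.79) = 0.497 / 1.737 = 0.2861 g VSS per g ultimate BOD removed.
Mass of ultimate BOD removed per day: Q(S₀ − S) = 2.35 × 694.9 g/m³ = 1.633 kg/d.
P_X = Y_obs·Q·(S₀ − S) = 0.2861 × 1.633 = 0.4673 kg VSS/d.
Carbonaceous O₂ demand = substrate oxidised − cell-mass equivalent = 1.633 − 1.42 × 0.4673 = 0.9695 kg O₂/d.

R_O ≈ 0.969 kg O₂/d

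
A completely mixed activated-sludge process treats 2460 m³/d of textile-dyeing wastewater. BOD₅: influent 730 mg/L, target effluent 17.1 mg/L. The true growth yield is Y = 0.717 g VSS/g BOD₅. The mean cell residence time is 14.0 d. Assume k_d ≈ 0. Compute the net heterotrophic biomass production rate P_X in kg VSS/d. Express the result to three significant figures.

P_X ≈ 1260 kg VSS/d

With endogenous decay neglected, the observed yield equals the true yield: Y_obs = Y = 0.717 g VSS/g BOD₅.
Substrate removed = Q·(S₀ − S) = 2460 m³/d × (730 − 17.1) g/m³ = 1.75×10^6 g/d = 1754 kg/d.
Biomass produced: P_X = Y_obs·Q·ΔS = 0.7170 × 1754 ≈ 1257 kg VSS/d.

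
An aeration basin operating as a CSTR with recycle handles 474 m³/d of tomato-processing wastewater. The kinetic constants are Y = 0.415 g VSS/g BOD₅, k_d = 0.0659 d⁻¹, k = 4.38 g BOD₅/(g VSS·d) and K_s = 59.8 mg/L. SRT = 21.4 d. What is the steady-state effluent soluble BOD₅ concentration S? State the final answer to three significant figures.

S ≈ 3.95 mg/L

From the Monod/SRT balance for a CMAS, S = K_s·(1+k_d θ_c)/[θ_c·(Y k − k_d) − 1] = 59.8 × (1 + 0.0659 × 21.4) / [21.4 × (0.415 × 4.38 − 0.0659) − 1] = 144.1 / 36.49 = 3.950 mg/L.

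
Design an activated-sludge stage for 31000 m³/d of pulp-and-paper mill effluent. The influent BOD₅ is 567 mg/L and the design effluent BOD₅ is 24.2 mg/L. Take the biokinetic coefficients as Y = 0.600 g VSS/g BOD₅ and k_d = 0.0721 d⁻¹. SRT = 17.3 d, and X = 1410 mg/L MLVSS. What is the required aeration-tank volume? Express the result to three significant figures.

V ≈ 55100 m³

From the SRT design equation V = Y Q (S₀−S) θ_c / [X (1 + k_d θ_c)] = 0.600 × 31000 × (567 − 24.2) × 17.3 / [1410 × (1 + 0.0721 × 17.3)] = 1.75×10^8 / 3169 = 55120 m³.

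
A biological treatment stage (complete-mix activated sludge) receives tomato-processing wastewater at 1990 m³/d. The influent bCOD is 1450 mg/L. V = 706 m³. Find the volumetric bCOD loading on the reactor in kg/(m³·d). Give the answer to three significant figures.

L_v ≈ 4.09 kg bCOD/(m³·d)

L_v = Q S₀ / V = 1990 × 1450 × 10⁻³ / 706.0 = 4.087 kg/(m³·d).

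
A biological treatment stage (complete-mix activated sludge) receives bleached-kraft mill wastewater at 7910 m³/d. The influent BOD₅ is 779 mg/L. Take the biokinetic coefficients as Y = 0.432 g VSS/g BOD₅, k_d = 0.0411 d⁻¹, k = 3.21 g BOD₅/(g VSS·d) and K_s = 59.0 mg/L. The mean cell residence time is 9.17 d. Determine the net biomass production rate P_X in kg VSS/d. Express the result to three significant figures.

P_X ≈ 1920 kg VSS/d

From the Monod/SRT balance for a CMAS, S = K_s·(1+k_d θ_c)/[θ_c·(Y k − k_d) − 1] = 59.0 × (1 + 0.0411 × 9.17) / [9.17 × (0.432 × 3.21 − 0.0411) − 1] = 81.24 / 11.34 = 7.164 mg/L.
Y_obs = Y / (1 + k_d θ_c) = 0.432 / (1 + 0.0411 × 9.17) = 0.432 / 1.377 = 0.3138.
Substrate removed = Q·(S₀ − S) = 7910 m³/d × (779 − 7.16) g/m³ = 6.11×10^6 g/d = 6105 kg/d.
P_X = Y_obs · Q(S₀ − S) = 0.3138 × 6105 = 1916 kg VSS/d.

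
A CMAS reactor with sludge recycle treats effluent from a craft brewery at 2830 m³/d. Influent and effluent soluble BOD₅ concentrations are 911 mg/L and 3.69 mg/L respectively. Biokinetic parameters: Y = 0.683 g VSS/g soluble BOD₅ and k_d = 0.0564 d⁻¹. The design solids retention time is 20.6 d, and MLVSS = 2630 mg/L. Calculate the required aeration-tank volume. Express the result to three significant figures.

V ≈ 6350 m³

Steady-state biomass mass balance: V·X·(1 + k_d·θ_c) = Y·Q·(S₀ − S)·θ_c, so V = 0.683 × 2830 × (911 − 3.69) × 20.6 / [2630 × (1 + 0.0564 × 20.6)] = 3.61×10^7 / 5686 = 6354 m³.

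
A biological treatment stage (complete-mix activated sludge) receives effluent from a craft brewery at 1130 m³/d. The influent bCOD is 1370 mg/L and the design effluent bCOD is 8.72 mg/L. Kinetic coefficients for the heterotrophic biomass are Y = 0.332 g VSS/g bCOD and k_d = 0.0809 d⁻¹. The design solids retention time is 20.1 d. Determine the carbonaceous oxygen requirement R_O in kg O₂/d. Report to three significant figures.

R_O ≈ 1260 kg O₂/d

The observed yield is Y_obs = Y/(1 + k_d·θ_c) = 0.332 / (1 + 0.0809 × 20.1) = 0.332 / 2.626 = 0.1264 g VSS per g bCOD removed.
ΔS = 1370 − 8.72 = 1361 mg/L, so the substrate removal rate is 1130 × 1361/1000 = 1538 kg bCOD/d.
Net sludge production P_X = 0.1264 × 1538 = 194.5 kg VSS/d.
R_O = Q·(S₀ − S) − 1.42·P_X = 1538 − 1.42 × 194.5 = 1262 kg O₂/d.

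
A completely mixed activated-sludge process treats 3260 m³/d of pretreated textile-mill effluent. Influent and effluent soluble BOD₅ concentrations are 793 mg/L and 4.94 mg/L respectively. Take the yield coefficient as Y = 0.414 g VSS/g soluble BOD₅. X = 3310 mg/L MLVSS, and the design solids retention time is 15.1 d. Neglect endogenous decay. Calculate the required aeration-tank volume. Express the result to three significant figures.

V ≈ 4850 m³

With k_d = 0 the design equation reduces to V = Y Q (S₀−S) θ_c / X = 0.414 × 3260 × (793 − 4.94) × 15.1 / 3310 = 4852 m³.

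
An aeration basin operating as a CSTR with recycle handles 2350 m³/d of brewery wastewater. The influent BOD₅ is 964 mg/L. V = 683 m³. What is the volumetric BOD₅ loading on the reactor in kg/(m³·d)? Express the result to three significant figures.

Volumetric loading L_v = Q·S₀ / V = 2350 × 964 g/m³ / 683.0 m³ = 3317 g/(m³·d) = 3.317 kg BOD₅/(m³·d).

L_v ≈ 3.32 kg BOD₅/(m³·d)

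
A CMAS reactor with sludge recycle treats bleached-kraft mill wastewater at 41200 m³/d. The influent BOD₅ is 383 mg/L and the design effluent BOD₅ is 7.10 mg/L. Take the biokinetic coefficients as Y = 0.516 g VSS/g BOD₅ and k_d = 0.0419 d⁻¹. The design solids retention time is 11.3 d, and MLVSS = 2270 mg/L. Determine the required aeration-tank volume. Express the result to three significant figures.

Steady-state biomass mass balance: V·X·(1 + k_d·θ_c) = Y·Q·(S₀ − S)·θ_c, so V = 0.516 × 41200 × (383 − 7.10) × 11.3 / [2270 × (1 + 0.0419 × 11.3)] = 9.03×10^7 / 3345 = 26998 m³.

V ≈ 27000 m³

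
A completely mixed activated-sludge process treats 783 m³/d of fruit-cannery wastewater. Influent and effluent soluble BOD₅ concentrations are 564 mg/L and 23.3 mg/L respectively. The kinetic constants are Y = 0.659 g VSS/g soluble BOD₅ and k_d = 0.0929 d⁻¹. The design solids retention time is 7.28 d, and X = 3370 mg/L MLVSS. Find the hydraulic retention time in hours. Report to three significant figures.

τ ≈ 11.0 h

From the SRT design equation V = Y Q (S₀−S) θ_c / [X (1 + k_d θ_c)] = 0.659 × 783 × (564 − 23.3) × 7.28 / [3370 × (1 + 0.0929 × 7.28)] = 2.03×10^6 / 5649 = 359.5 m³.
Hydraulic retention time τ = V/Q = 359.5 / 783 = 0.4592 d = 11.02 h.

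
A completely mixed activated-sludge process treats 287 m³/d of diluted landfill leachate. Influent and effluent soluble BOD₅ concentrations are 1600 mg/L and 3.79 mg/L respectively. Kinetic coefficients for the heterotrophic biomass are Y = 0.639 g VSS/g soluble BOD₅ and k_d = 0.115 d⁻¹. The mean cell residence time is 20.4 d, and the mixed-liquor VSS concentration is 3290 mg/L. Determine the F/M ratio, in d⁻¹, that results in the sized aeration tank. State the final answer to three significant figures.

F/M ≈ 0.257 d⁻¹

Rearranging the biomass balance for a CMAS with decay, V = Y·Q·ΔS·θ_c / [X·(1+k_d θ_c)] = 0.639 × 287 × (1600 − 3.79) × 20.4 / [3290 × (1 + 0.115 × 20.4)] = 5.97×10^6 / 11008 = 542.5 m³.
F/M = Q·S₀ / (V·X) = 287 × 1600 / (542.5 × 3290) = 0.2573 g soluble BOD₅·(g VSS·d)⁻¹.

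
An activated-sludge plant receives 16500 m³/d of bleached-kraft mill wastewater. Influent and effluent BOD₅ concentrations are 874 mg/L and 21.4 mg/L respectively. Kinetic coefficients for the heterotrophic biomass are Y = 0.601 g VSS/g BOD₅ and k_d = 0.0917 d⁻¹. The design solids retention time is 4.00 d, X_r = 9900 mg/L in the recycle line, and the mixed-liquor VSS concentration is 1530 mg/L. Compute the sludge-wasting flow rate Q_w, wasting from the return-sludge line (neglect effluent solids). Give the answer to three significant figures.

From the SRT design equation V = Y Q (S₀−S) θ_c / [X (1 + k_d θ_c)] = 0.601 × 16500 × (874 − 21.4) × 4.00 / [1530 × (1 + 0.0917 × 4.00)] = 3.38×10^7 / 2091 = 16172 m³.
Q_w = (V·X)/(θ_c X_r) = 16172 × 1530 / (4.00 × 9900) = 624.8 m³/d.

Q_w ≈ 625 m³/d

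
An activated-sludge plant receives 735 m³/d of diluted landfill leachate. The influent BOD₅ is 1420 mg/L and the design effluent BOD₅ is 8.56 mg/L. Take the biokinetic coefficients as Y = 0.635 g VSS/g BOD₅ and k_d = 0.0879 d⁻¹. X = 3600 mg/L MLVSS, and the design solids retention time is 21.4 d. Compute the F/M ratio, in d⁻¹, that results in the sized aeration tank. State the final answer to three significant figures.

F/M ≈ 0.213 d⁻¹

From the SRT design equation V = Y Q (S₀−S) θ_c / [X (1 + k_d θ_c)] = 0.635 × 735 × (1420 − 8.56) × 21.4 / [3600 × (1 + 0.0879 × 21.4)] = 1.41×10^7 / 10372 = 1359 m³.
F/M = applied load / biomass = Q·S₀/(V·X) = 735 × 1420 / (1359 × 3600) = 0.2133 d⁻¹.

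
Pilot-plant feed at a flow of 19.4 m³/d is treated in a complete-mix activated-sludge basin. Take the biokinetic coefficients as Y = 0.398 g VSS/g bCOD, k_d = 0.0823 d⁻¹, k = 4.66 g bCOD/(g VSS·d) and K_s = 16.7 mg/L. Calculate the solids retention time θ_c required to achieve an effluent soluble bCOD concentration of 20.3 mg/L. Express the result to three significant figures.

At the target effluent, Y k S/(K_s+S) = 0.398×4.66×20.3/37.00 = 1.018 d⁻¹.
1/θ_c = 1.018 − 0.0823 = 0.9353 d⁻¹, so θ_c = 1.069 d.

θ_c ≈ 1.07 d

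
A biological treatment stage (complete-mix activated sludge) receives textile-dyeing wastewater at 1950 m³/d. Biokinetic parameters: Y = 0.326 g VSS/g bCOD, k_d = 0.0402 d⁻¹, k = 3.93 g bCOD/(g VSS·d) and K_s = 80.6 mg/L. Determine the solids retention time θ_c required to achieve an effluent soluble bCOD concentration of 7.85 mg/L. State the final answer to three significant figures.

θ_c ≈ 13.6 d

From 1/θ_c = Y·k·S/(K_s + S) − k_d: Y·k·S/(K_s+S) = 0.326 × 3.93 × 7.85 / (80.6 + 7.85) = 0.1137 d⁻¹.
θ_c = 1/(μ − k_d) = 1/(0.1137 − 0.0402) = 1/0.07351 = 13.60 d.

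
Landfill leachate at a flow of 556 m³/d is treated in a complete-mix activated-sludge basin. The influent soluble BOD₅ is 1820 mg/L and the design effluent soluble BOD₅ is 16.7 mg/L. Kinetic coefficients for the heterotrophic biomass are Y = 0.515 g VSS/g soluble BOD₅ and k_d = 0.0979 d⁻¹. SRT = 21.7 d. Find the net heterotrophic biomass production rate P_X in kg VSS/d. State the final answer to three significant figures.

P_X ≈ 165 kg VSS/d

The observed yield is Y_obs = Y/(1 + k_d·θ_c) = 0.515 / (1 + 0.0979 × 21.7) = 0.515 / 3.124 = 0.1648 g VSS per g soluble BOD₅ removed.
ΔS = 1820 − 16.7 = 1803 mg/L, so the substrate removal rate is 556 × 1803/1000 = 1003 kg soluble BOD₅/d.
Net biomass production P_X = Y_obs × Q·(S₀ − S) = 0.1648 × 1003 = 165.3 kg VSS/d.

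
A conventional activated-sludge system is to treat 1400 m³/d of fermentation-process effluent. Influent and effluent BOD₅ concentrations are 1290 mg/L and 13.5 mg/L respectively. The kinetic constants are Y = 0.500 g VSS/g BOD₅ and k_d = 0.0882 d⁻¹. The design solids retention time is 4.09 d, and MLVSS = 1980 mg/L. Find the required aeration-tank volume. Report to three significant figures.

Steady-state biomass mass balance: V·X·(1 + k_d·θ_c) = Y·Q·(S₀ − S)·θ_c, so V = 0.500 × 1400 × (1290 − 13.5) × 4.09 / [1980 × (1 + 0.0882 × 4.09)] = 3.65×10^6 / 2694 = 1356 m³.

V ≈ 1360 m³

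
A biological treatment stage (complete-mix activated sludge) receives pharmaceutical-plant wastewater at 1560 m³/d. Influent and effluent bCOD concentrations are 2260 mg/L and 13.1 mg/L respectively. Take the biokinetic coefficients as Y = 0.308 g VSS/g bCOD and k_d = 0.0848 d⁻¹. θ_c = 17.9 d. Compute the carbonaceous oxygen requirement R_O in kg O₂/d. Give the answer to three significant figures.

The observed yield is Y_obs = Y/(1 + k_d·θ_c) = 0.308 / (1 + 0.0848 × 17.9) = 0.308 / 2.518 = 0.1223 g VSS per g bCOD removed.
Mass of bCOD removed per day: Q(S₀ − S) = 1560 × 2247 g/m³ = 3505 kg/d.
P_X = Y_obs·Q·(S₀ − S) = 0.1223 × 3505 = 428.8 kg VSS/d.
Carbonaceous O₂ demand = substrate oxidised − cell-mass equivalent = 3505 − 1.42 × 428.8 = 2896 kg O₂/d.

R_O ≈ 2900 kg O₂/d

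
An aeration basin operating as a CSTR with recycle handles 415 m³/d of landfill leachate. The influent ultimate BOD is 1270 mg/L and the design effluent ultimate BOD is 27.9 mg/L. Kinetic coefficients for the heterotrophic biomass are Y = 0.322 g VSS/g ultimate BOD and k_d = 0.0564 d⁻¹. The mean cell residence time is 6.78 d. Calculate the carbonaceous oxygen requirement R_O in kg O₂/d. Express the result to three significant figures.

R_O ≈ 345 kg O₂/d

The observed yield is Y_obs = Y/(1 + k_d·θ_c) = 0.322 / (1 + 0.0564 × 6.78) = 0.322 / 1.382 = 0.2329 g VSS per g ultimate BOD removed.
Mass of ultimate BOD removed per day: Q(S₀ − S) = 415 × 1242 g/m³ = 515.5 kg/d.
Biomass synthesised: P_X = Y_obs × 515.5 = 120.1 kg VSS/d.
Carbonaceous O₂ demand = substrate oxidised − cell-mass equivalent = 515.5 − 1.42 × 120.1 = 345.0 kg O₂/d.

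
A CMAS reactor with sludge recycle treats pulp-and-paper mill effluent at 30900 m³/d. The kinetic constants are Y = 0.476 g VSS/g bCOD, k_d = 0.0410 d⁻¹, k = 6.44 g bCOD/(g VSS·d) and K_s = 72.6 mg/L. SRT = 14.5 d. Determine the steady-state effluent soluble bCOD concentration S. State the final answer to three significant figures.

For a completely mixed reactor with recycle the Lawrence–McCarty relation gives S = K_s·(1 + k_d·θ_c) / [θ_c·(Y·k − k_d) − 1] = 72.6 × (1 + 0.0410 × 14.5) / [14.5 × (0.476 × 6.44 − 0.0410) − 1] = 115.8 / 42.85 = 2.701 mg/L.

S ≈ 2.70 mg/L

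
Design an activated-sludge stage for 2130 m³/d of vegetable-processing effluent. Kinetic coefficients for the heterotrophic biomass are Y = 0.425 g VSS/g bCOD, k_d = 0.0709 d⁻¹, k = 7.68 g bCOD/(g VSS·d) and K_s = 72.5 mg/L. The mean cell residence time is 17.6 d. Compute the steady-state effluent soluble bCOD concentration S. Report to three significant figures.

From the Monod/SRT balance for a CMAS, S = K_s·(1+k_d θ_c)/[θ_c·(Y k − k_d) − 1] = 72.5 × (1 + 0.0709 × 17.6) / [17.6 × (0.425 × 7.68 − 0.0709) − 1] = 163.0 / 55.20 = 2.952 mg/L.

S ≈ 2.95 mg/L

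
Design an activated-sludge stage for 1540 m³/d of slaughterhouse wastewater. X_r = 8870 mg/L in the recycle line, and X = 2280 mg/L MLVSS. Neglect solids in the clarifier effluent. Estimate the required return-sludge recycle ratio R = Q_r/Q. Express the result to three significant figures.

Mass balance around the secondary clarifier (neglecting effluent solids): R = X / (X_r − X) = 2280 / (8870 − 2280) = 0.3460.

R ≈ 0.346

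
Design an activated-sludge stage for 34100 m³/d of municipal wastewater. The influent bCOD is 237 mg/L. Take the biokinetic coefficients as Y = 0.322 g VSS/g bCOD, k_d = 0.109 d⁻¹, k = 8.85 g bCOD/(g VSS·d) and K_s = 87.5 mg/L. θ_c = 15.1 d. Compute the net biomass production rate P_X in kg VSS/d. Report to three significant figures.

P_X ≈ 960 kg VSS/d

For a completely mixed reactor with recycle the Lawrence–McCarty relation gives S = K_s·(1 + k_d·θ_c) / [θ_c·(Y·k − k_d) − 1] = 87.5 × (1 + 0.109 × 15.1) / [15.1 × (0.322 × 8.85 − 0.109) − 1] = 231.5 / 40.38 = 5.733 mg/L.
Y_obs = Y / (1 + k_d θ_c) = 0.322 / (1 + 0.109 × 15.1) = 0.322 / 2.646 = 0.1217.
ΔS = 237 − 5.73 = 231.3 mg/L, so the substrate removal rate is 34100 × 231.3/1000 = 7886 kg bCOD/d.
Biomass produced: P_X = Y_obs·Q·ΔS = 0.1217 × 7886 ≈ 959.7 kg VSS/d.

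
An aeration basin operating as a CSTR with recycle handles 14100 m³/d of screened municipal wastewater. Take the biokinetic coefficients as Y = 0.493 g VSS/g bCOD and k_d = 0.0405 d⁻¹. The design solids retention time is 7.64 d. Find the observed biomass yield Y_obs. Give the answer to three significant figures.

Y_obs ≈ 0.377 g VSS/g bCOD

Observed yield with endogenous decay: Y_obs = Y / (1 + k_d·θ_c) = 0.493 / (1 + 0.0405 × 7.64) = 0.493 / 1.309 = 0.3765 g VSS/g bCOD.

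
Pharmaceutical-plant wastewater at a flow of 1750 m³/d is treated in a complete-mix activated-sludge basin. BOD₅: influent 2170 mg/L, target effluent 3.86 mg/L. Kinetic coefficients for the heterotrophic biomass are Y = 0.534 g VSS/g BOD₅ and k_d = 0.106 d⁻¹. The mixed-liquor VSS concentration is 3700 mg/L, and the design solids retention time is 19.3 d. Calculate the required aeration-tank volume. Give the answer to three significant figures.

V ≈ 3470 m³

Steady-state biomass mass balance: V·X·(1 + k_d·θ_c) = Y·Q·(S₀ − S)·θ_c, so V = 0.534 × 1750 × (2170 − 3.86) × 19.3 / [3700 × (1 + 0.106 × 19.3)] = 3.91×10^7 / 11269 = 3467 m³.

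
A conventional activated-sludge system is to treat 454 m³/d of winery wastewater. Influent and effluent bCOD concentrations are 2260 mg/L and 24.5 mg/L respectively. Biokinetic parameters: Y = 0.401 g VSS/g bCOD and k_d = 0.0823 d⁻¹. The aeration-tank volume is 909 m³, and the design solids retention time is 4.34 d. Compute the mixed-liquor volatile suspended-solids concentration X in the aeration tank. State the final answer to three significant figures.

From V·X·(1 + k_d·θ_c) = Y·Q·(S₀ − S)·θ_c: X = 0.401 × 454 × (2260 − 24.5) × 4.34 / [909 × (1 + 0.0823 × 4.34)] = 1432 mg/L.

X ≈ 1430 mg/L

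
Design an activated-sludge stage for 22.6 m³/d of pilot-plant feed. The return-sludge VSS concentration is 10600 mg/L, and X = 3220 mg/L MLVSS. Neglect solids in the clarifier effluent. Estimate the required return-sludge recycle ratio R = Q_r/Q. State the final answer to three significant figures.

R ≈ 0.436

Mass balance around the secondary clarifier (neglecting effluent solids): R = X / (X_r − X) = 3220 / (10600 − 3220) = 0.4363.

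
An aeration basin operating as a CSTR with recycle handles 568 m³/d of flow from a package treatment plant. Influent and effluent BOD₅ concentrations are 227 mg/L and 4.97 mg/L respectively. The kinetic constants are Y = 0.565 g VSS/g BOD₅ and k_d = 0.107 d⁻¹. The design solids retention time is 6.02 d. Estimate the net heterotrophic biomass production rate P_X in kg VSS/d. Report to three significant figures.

P_X ≈ 43.3 kg VSS/d

Y_obs = Y / (1 + k_d θ_c) = 0.565 / (1 + 0.107 × 6.02) = 0.565 / 1.644 = 0.3436.
Q·(S₀ − S) = 568 × (227 − 4.97) × 10⁻³ = 126.1 kg/d removed.
Biomass produced: P_X = Y_obs·Q·ΔS = 0.3436 × 126.1 ≈ 43.34 kg VSS/d.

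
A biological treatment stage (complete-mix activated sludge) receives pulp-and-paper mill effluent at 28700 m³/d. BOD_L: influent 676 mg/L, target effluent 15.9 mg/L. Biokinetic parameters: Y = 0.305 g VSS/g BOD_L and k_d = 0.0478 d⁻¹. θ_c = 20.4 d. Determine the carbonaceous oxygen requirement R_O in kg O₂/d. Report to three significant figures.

R_O ≈ 14800 kg O₂/d

Y_obs = Y / (1 + k_d θ_c) = 0.305 / (1 + 0.0478 × 20.4) = 0.305 / 1.975 = 0.1544.
Mass of BOD_L removed per day: Q(S₀ − S) = 28700 × 660.1 g/m³ = 18945 kg/d.
Net sludge production P_X = 0.1544 × 18945 = 2925 kg VSS/d.
R_O = Q·(S₀ − S) − 1.42·P_X = 18945 − 1.42 × 2925 = 14791 kg O₂/d.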